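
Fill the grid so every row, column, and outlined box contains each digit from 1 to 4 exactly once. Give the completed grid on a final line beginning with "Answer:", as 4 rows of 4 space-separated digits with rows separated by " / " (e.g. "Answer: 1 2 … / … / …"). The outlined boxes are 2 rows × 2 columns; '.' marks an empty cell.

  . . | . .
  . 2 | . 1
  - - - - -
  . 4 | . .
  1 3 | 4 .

Step 1. [r2c3∈{3}] r2c3's peers cover all but 3, so r2c3=3.
Step 2. [r4c4∈{2}] r4c4's peers cover all but 2, so r4c4=2.
Step 3. [r2c1∈{4}] only 4 remains possible at r2c1 ⇒ r2c1=4.
Step 4. [r3c3∈{1}] nothing but 1 survives at r3c3, so r3c3=1.
Step 5. [r1c2∈{1}] r1c2's peers cover all but 1 ⇒ r1c2=1.
Step 6. [r1c1∈{3}] nothing but 3 survives at r1c1, so r1c1=3.
Step 7. [r3c4∈{3}] r3c4's peers cover all but 3, so r3c4=3.
Step 8. [r1c4∈{4}] r1c4 is down to just 4 ⇒ r1c4=4.
Step 9. [r3c1∈{2}] r3c1 is down to just 2 ⇒ r3c1=2.
Step 10. [r1c3∈{2}] only 2 remains possible at r1c3. So r1c3=2.

Answer: 3 1 2 4 / 4 2 3 1 / 2 4 1 3 / 1 3 4 2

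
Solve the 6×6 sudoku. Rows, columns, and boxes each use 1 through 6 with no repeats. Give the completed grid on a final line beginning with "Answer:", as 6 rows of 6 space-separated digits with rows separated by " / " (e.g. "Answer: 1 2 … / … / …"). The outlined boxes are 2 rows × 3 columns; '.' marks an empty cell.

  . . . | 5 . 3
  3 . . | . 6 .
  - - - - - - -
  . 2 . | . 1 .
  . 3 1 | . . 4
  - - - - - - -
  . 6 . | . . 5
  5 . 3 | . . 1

Step 1. [r6c2∈{4}] nothing but 4 survives at r6c2. So r6c2=4.
Step 2. [r5c3∈{2}] only 2 remains possible at r5c3. So r5c3=2.
Step 3. [r1c1∈{1,2,4,6}] across col 1, 2 lands solely at r1c1, so r1c1=2.
Step 4. [r3c6∈{6}] r3c6 is down to just 6. So r3c6=6.
Step 5. [r2c4∈{1,2,4}] r2c4 is the only open cell in col 4 admitting 1, so r2c4=1.
Step 6. [r2c3∈{4,5}] row 2 places 4 nowhere but r2c3, so r2c3=4.
Step 7. [r4c4∈{2}] only 2 remains possible at r4c4. So r4c4=2.
Step 8. [r5c4∈{3,4}] col 4 places 4 nowhere but r5c4 ⇒ r5c4=4.
Step 9. [r1c3∈{6}] r1c3's peers cover all but 6, so r1c3=6.
Step 10. [r3c1∈{4}] r3c1's peers cover all but 4 ⇒ r3c1=4.
Step 11. [r5c1∈{1}] r5c1 has the single candidate 1, so r5c1=1.
Step 12. [r2c2∈{5}] only 5 remains possible at r2c2, so r2c2=5.
Step 13. [r4c1∈{6}] r4c1 is down to just 6 ⇒ r4c1=6.
Step 14. [r3c4∈{3}] r3c4 is down to just 3, so r3c4=3.
Step 15. [r6c4∈{6}] only 6 remains possible at r6c4, so r6c4=6.
Step 16. [r6c5∈{2}] r6c5 has the single candidate 2. So r6c5=2.
Step 17. [r1c2∈{1}] nothing but 1 survives at r1c2. So r1c2=1.
Step 18. [r2c6∈{2}] r2c6's peers cover all but 2, so r2c6=2.
Step 19. [r3c3∈{5}] r3c3's peers cover all but 5 ⇒ r3c3=5.
Step 20. [r1c5∈{4}] r1c5's peers cover all but 4. So r1c5=4.
Step 21. [r5c5∈{3}] only 3 remains possible at r5c5, so r5c5=3.
Step 22. [r4c5∈{5}] r4c5's peers cover all but 5, so r4c5=5.

Answer: 2 1 6 5 4 3 / 3 5 4 1 6 2 / 4 2 5 3 1 6 / 6 3 1 2 5 4 / 1 6 2 4 3 5 / 5 4 3 6 2 1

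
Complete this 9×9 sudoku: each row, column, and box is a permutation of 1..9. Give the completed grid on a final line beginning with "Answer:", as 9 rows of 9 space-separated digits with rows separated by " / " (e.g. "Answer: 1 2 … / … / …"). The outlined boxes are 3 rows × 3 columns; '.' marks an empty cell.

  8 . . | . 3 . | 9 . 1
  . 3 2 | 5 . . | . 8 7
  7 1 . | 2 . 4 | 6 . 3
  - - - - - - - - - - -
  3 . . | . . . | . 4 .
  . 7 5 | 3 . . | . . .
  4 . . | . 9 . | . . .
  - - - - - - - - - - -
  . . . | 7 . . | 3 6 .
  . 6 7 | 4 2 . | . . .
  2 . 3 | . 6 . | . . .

Step 1. [r9c4∈{1,8,9}] 9 has one home in col 4: r9c4 ⇒ r9c4=9.
Step 2. [r7c9∈{2,4,5,8,9}] 2 has one home in row 7: r7c9, so r7c9=2.
Step 3. [r4c5∈{1,5,7,8}] across col 5, 7 lands solely at r4c5. So r4c5=7.
Step 4. [r7c5∈{1,5,8}] across col 5, 5 lands solely at r7c5. So r7c5=5.
Step 5. [r8c1∈{1,5,9}] in col 1, 5 fits only at r8c1, so r8c1=5.
Step 6. [r1c4∈{6}] only 6 remains possible at r1c4. So r1c4=6.
Step 7. [r6c8∈{1,2,3,5,7}] 3 has one home in row 6: r6c8 ⇒ r6c8=3.
Step 8. [r6c7∈{1,2,5,7,8}] r6c7 is the only open cell in row 6 admitting 7 ⇒ r6c7=7.
Step 9. [r9c9∈{4,5,8}] across col 9, 4 lands solely at r9c9, so r9c9=4.
Step 10. [r9c2∈{8}] r9c2 is down to just 8 ⇒ r9c2=8.
Step 11. [r9c6∈{1}] only 1 remains possible at r9c6 ⇒ r9c6=1.
Step 12. [r7c6∈{8}] r7c6's peers cover all but 8. So r7c6=8.
Step 13. [r3c3∈{9}] r3c3's peers cover all but 9 ⇒ r3c3=9.
Step 14. [r5c5∈{1,4,8}] row 5 places 4 nowhere but r5c5. So r5c5=4.
Step 15. [r6c2∈{2}] r6c2 has the single candidate 2 ⇒ r6c2=2.
Step 16. [r4c2∈{9}] r4c2 has the single candidate 9. So r4c2=9.
Step 17. [r1c3∈{4}] r1c3's peers cover all but 4 ⇒ r1c3=4.
Step 18. [r7c3∈{1}] r7c3's peers cover all but 1 ⇒ r7c3=1.
Step 19. [r5c1∈{1,6}] r5c1 is the only open cell in col 1 admitting 1 ⇒ r5c1=1.
Step 20. [r4c7∈{1,2,5,8}] in box 6, 1 fits only at r4c7, so r4c7=1.
Step 21. [r4c4∈{8}] r4c4's peers cover all but 8 ⇒ r4c4=8.
Step 22. [r4c3∈{6}] r4c3's peers cover all but 6, so r4c3=6.
Step 23. [r5c7∈{2,8}] across col 7, 2 lands solely at r5c7, so r5c7=2.
Step 24. [r5c9∈{6,8,9}] r5c9 is the only open cell in row 5 admitting 8, so r5c9=8.
Step 25. [r6c9∈{5,6}] across col 9, 6 lands solely at r6c9, so r6c9=6.
Step 26. [r3c8∈{5}] nothing but 5 survives at r3c8, so r3c8=5.
Step 27. [r6c6∈{5}] r6c6's peers cover all but 5 ⇒ r6c6=5.
Step 28. [r8c9∈{9}] r8c9 has the single candidate 9. So r8c9=9.
Step 29. [r5c6∈{6}] r5c6's peers cover all but 6. So r5c6=6.
Step 30. [r1c8∈{2}] nothing but 2 survives at r1c8 ⇒ r1c8=2.
Step 31. [r7c2∈{4}] only 4 remains possible at r7c2. So r7c2=4.
Step 32. [r6c4∈{1}] r6c4 is down to just 1, so r6c4=1.
Step 33. [r2c6∈{9}] r2c6 has the single candidate 9. So r2c6=9.
Step 34. [r6c3∈{8}] r6c3 has the single candidate 8 ⇒ r6c3=8.
Step 35. [r8c6∈{3}] r8c6's peers cover all but 3 ⇒ r8c6=3.
Step 36. [r8c8∈{1}] only 1 remains possible at r8c8. So r8c8=1.
Step 37. [r1c6∈{7}] nothing but 7 survives at r1c6. So r1c6=7.
Step 38. [r4c6∈{2}] r4c6's peers cover all but 2, so r4c6=2.
Step 39. [r9c8∈{7}] only 7 remains possible at r9c8. So r9c8=7.
Step 40. [r7c1∈{9}] nothing but 9 survives at r7c1. So r7c1=9.
Step 41. [r8c7∈{8}] r8c7 has the single candidate 8, so r8c7=8.
Step 42. [r5c8∈{9}] r5c8 is down to just 9 ⇒ r5c8=9.
Step 43. [r4c9∈{5}] r4c9's peers cover all but 5, so r4c9=5.
Step 44. [r2c7∈{4}] nothing but 4 survives at r2c7 ⇒ r2c7=4.
Step 45. [r1c2∈{5}] r1c2 has the single candidate 5, so r1c2=5.
Step 46. [r9c7∈{5}] r9c7's peers cover all but 5, so r9c7=5.
Step 47. [r2c5∈{1}] nothing but 1 survives at r2c5 ⇒ r2c5=1.
Step 48. [r2c1∈{6}] r2c1's peers cover all but 6 ⇒ r2c1=6.
Step 49. [r3c5∈{8}] nothing but 8 survives at r3c5 ⇒ r3c5=8.

Answer: 8 5 4 6 3 7 9 2 1 / 6 3 2 5 1 9 4 8 7 / 7 1 9 2 8 4 6 5 3 / 3 9 6 8 7 2 1 4 5 / 1 7 5 3 4 6 2 9 8 / 4 2 8 1 9 5 7 3 6 / 9 4 1 7 5 8 3 6 2 / 5 6 7 4 2 3 8 1 9 / 2 8 3 9 6 1 5 7 4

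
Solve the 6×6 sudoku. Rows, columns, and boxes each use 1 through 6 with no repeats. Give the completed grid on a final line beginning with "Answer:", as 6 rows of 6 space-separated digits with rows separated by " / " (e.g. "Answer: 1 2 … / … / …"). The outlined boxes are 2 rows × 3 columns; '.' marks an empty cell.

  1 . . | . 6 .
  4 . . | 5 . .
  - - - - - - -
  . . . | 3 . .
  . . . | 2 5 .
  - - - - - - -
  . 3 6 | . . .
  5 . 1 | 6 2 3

Step 1. [r1c3∈{2,3,5}] in row 1, 3 fits only at r1c3, so r1c3=3.
Step 2. [r4c3∈{4}] r4c3 has the single candidate 4. So r4c3=4.
Step 3. [r2c3∈{2}] nothing but 2 survives at r2c3 ⇒ r2c3=2.
Step 4. [r3c2∈{1,2,5,6}] col 2 places 2 nowhere but r3c2 ⇒ r3c2=2.
Step 5. [r2c6∈{1}] nothing but 1 survives at r2c6, so r2c6=1.
Step 6. [r3c1∈{6}] only 6 remains possible at r3c1. So r3c1=6.
Step 7. [r3c6∈{4}] nothing but 4 survives at r3c6. So r3c6=4.
Step 8. [r5c5∈{1,4}] r5c5 is the only open cell in col 5 admitting 4, so r5c5=4.
Step 9. [r5c4∈{1}] r5c4 is down to just 1 ⇒ r5c4=1.
Step 10. [r3c3∈{5}] only 5 remains possible at r3c3. So r3c3=5.
Step 11. [r1c4∈{4}] nothing but 4 survives at r1c4 ⇒ r1c4=4.
Step 12. [r5c6∈{5}] nothing but 5 survives at r5c6 ⇒ r5c6=5.
Step 13. [r1c2∈{5}] only 5 remains possible at r1c2, so r1c2=5.
Step 14. [r1c6∈{2}] r1c6's peers cover all but 2. So r1c6=2.
Step 15. [r4c2∈{1}] r4c2 is down to just 1 ⇒ r4c2=1.
Step 16. [r6c2∈{4}] r6c2's peers cover all but 4. So r6c2=4.
Step 17. [r3c5∈{1}] r3c5 has the single candidate 1, so r3c5=1.
Step 18. [r5c1∈{2}] nothing but 2 survives at r5c1. So r5c1=2.
Step 19. [r4c6∈{6}] nothing but 6 survives at r4c6, so r4c6=6.
Step 20. [r2c5∈{3}] r2c5 is down to just 3, so r2c5=3.
Step 21. [r2c2∈{6}] r2c2 has the single candidate 6 ⇒ r2c2=6.
Step 22. [r4c1∈{3}] r4c1 has the single candidate 3. So r4c1=3.

Answer: 1 5 3 4 6 2 / 4 6 2 5 3 1 / 6 2 5 3 1 4 / 3 1 4 2 5 6 / 2 3 6 1 4 5 / 5 4 1 6 2 3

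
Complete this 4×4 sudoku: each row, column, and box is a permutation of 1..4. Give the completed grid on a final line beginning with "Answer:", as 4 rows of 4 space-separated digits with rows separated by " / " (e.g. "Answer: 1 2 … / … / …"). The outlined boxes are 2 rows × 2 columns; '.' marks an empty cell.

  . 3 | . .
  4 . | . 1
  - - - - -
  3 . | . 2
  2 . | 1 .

Step 1. [r3c3∈{4}] r3c3 is down to just 4, so r3c3=4.
Step 2. [r1c3∈{2}] r1c3 has the single candidate 2 ⇒ r1c3=2.
Step 3. [r4c4∈{3}] r4c4 has the single candidate 3 ⇒ r4c4=3.
Step 4. [r4c2∈{4}] nothing but 4 survives at r4c2, so r4c2=4.
Step 5. [r1c4∈{4}] r1c4's peers cover all but 4. So r1c4=4.
Step 6. [r1c1∈{1}] only 1 remains possible at r1c1, so r1c1=1.
Step 7. [r2c2∈{2}] r2c2 has the single candidate 2, so r2c2=2.
Step 8. [r2c3∈{3}] only 3 remains possible at r2c3. So r2c3=3.
Step 9. [r3c2∈{1}] r3c2 has the single candidate 1. So r3c2=1.

Answer: 1 3 2 4 / 4 2 3 1 / 3 1 4 2 / 2 4 1 3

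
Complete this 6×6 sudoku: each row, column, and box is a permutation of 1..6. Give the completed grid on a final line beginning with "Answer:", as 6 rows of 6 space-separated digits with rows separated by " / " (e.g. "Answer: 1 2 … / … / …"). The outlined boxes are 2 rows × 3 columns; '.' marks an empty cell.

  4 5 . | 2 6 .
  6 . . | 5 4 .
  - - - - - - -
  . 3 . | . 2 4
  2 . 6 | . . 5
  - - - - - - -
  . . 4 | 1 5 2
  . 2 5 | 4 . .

Step 1. [r2c2∈{1}] only 1 remains possible at r2c2. So r2c2=1.
Step 2. [r2c6∈{3}] r2c6 has the single candidate 3. So r2c6=3.
Step 3. [r6c5∈{3}] r6c5's peers cover all but 3 ⇒ r6c5=3.
Step 4. [r3c1∈{1,5}] 5 has one home in row 3: r3c1. So r3c1=5.
Step 5. [r1c3∈{3}] r1c3's peers cover all but 3. So r1c3=3.
Step 6. [r2c3∈{2}] r2c3's peers cover all but 2 ⇒ r2c3=2.
Step 7. [r4c4∈{3}] nothing but 3 survives at r4c4, so r4c4=3.
Step 8. [r5c1∈{3}] nothing but 3 survives at r5c1 ⇒ r5c1=3.
Step 9. [r3c3∈{1}] r3c3's peers cover all but 1. So r3c3=1.
Step 10. [r6c1∈{1}] r6c1's peers cover all but 1 ⇒ r6c1=1.
Step 11. [r4c5∈{1}] r4c5 has the single candidate 1 ⇒ r4c5=1.
Step 12. [r6c6∈{6}] nothing but 6 survives at r6c6. So r6c6=6.
Step 13. [r4c2∈{4}] r4c2 has the single candidate 4, so r4c2=4.
Step 14. [r3c4∈{6}] only 6 remains possible at r3c4. So r3c4=6.
Step 15. [r5c2∈{6}] nothing but 6 survives at r5c2 ⇒ r5c2=6.
Step 16. [r1c6∈{1}] nothing but 1 survives at r1c6, so r1c6=1.

Answer: 4 5 3 2 6 1 / 6 1 2 5 4 3 / 5 3 1 6 2 4 / 2 4 6 3 1 5 / 3 6 4 1 5 2 / 1 2 5 4 3 6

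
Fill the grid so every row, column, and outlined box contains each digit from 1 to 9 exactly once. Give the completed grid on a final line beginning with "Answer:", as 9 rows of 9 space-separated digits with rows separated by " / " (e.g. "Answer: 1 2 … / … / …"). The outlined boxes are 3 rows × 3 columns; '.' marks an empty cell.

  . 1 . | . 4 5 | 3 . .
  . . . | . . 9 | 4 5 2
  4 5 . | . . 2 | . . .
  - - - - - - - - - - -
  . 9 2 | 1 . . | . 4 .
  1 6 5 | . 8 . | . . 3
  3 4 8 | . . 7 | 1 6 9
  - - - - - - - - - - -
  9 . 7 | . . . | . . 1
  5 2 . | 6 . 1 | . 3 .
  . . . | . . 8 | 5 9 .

Step 1. [r2c2∈{3,7,8}] in col 2, 7 fits only at r2c2, so r2c2=7.
Step 2. [r9c1∈{6}] r9c1 is down to just 6, so r9c1=6.
Step 3. [r9c2∈{3}] only 3 remains possible at r9c2, so r9c2=3.
Step 4. [r3c7∈{6,7,8,9}] 9 has one home in col 7: r3c7, so r3c7=9.
Step 5. [r3c8∈{1,7,8}] col 8 places 1 nowhere but r3c8 ⇒ r3c8=1.
Step 6. [r4c9∈{5,7,8}] col 9 places 5 nowhere but r4c9. So r4c9=5.
Step 7. [r4c7∈{7,8}] r4c7 is the only open cell in row 4 admitting 8. So r4c7=8.
Step 8. [r8c9∈{4,7,8}] in row 8, 8 fits only at r8c9, so r8c9=8.
Step 9. [r7c8∈{2}] only 2 remains possible at r7c8 ⇒ r7c8=2.
Step 10. [r3c4∈{3,7,8}] 8 has one home in row 3: r3c4. So r3c4=8.
Step 11. [r1c4∈{7}] nothing but 7 survives at r1c4, so r1c4=7.
Step 12. [r2c4∈{3}] r2c4 has the single candidate 3. So r2c4=3.
Step 13. [r3c5∈{6}] r3c5 has the single candidate 6, so r3c5=6.
Step 14. [r8c7∈{7}] r8c7 has the single candidate 7, so r8c7=7.
Step 15. [r5c6∈{4}] nothing but 4 survives at r5c6 ⇒ r5c6=4.
Step 16. [r7c6∈{3}] r7c6 is down to just 3 ⇒ r7c6=3.
Step 17. [r7c4∈{4,5}] 4 has one home in row 7: r7c4, so r7c4=4.
Step 18. [r9c4∈{2}] r9c4's peers cover all but 2. So r9c4=2.
Step 19. [r1c9∈{6}] r1c9 has the single candidate 6 ⇒ r1c9=6.
Step 20. [r9c3∈{1,4}] row 9 places 1 nowhere but r9c3. So r9c3=1.
Step 21. [r7c5∈{5}] r7c5 has the single candidate 5, so r7c5=5.
Step 22. [r1c8∈{8}] r1c8 is down to just 8 ⇒ r1c8=8.
Step 23. [r2c3∈{6}] r2c3 has the single candidate 6 ⇒ r2c3=6.
Step 24. [r9c5∈{7}] r9c5 has the single candidate 7, so r9c5=7.
Step 25. [r6c5∈{2}] r6c5 is down to just 2. So r6c5=2.
Step 26. [r5c8∈{7}] only 7 remains possible at r5c8, so r5c8=7.
Step 27. [r8c3∈{4}] r8c3 is down to just 4. So r8c3=4.
Step 28. [r2c5∈{1}] only 1 remains possible at r2c5. So r2c5=1.
Step 29. [r3c9∈{7}] only 7 remains possible at r3c9. So r3c9=7.
Step 30. [r9c9∈{4}] only 4 remains possible at r9c9 ⇒ r9c9=4.
Step 31. [r7c2∈{8}] only 8 remains possible at r7c2 ⇒ r7c2=8.
Step 32. [r8c5∈{9}] nothing but 9 survives at r8c5. So r8c5=9.
Step 33. [r1c1∈{2}] r1c1 has the single candidate 2. So r1c1=2.
Step 34. [r2c1∈{8}] r2c1 is down to just 8. So r2c1=8.
Step 35. [r3c3∈{3}] r3c3 has the single candidate 3, so r3c3=3.
Step 36. [r1c3∈{9}] r1c3 is down to just 9 ⇒ r1c3=9.
Step 37. [r5c4∈{9}] nothing but 9 survives at r5c4. So r5c4=9.
Step 38. [r6c4∈{5}] only 5 remains possible at r6c4. So r6c4=5.
Step 39. [r7c7∈{6}] only 6 remains possible at r7c7, so r7c7=6.
Step 40. [r4c5∈{3}] r4c5's peers cover all but 3 ⇒ r4c5=3.
Step 41. [r4c6∈{6}] nothing but 6 survives at r4c6, so r4c6=6.
Step 42. [r5c7∈{2}] r5c7 has the single candidate 2 ⇒ r5c7=2.
Step 43. [r4c1∈{7}] r4c1 has the single candidate 7. So r4c1=7.

Answer: 2 1 9 7 4 5 3 8 6 / 8 7 6 3 1 9 4 5 2 / 4 5 3 8 6 2 9 1 7 / 7 9 2 1 3 6 8 4 5 / 1 6 5 9 8 4 2 7 3 / 3 4 8 5 2 7 1 6 9 / 9 8 7 4 5 3 6 2 1 / 5 2 4 6 9 1 7 3 8 / 6 3 1 2 7 8 5 9 4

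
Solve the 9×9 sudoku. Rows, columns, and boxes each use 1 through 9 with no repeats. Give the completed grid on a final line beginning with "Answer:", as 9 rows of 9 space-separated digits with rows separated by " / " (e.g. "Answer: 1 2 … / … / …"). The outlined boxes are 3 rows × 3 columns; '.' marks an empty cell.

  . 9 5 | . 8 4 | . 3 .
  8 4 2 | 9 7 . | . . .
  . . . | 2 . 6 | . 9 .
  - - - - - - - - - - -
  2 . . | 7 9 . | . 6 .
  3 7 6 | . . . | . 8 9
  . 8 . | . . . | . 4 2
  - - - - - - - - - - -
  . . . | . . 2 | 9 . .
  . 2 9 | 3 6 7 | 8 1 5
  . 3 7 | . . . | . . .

Step 1. [r6c3∈{1}] r6c3's peers cover all but 1, so r6c3=1.
Step 2. [r1c4∈{1}] only 1 remains possible at r1c4 ⇒ r1c4=1.
Step 3. [r1c1∈{6,7}] r1c1 is the only open cell in box 1 admitting 6 ⇒ r1c1=6.
Step 4. [r2c6∈{3,5}] row 2 places 3 nowhere but r2c6 ⇒ r2c6=3.
Step 5. [r6c6∈{5}] r6c6 is down to just 5. So r6c6=5.
Step 6. [r1c9∈{7}] r1c9 has the single candidate 7. So r1c9=7.
Step 7. [r5c7∈{1,5}] 5 has one home in row 5: r5c7. So r5c7=5.
Step 8. [r3c2∈{1}] nothing but 1 survives at r3c2, so r3c2=1.
Step 9. [r7c9∈{3,4,6}] row 7 places 3 nowhere but r7c9 ⇒ r7c9=3.
Step 10. [r4c9∈{1}] r4c9 has the single candidate 1, so r4c9=1.
Step 11. [r5c4∈{4}] nothing but 4 survives at r5c4 ⇒ r5c4=4.
Step 12. [r8c1∈{4}] only 4 remains possible at r8c1. So r8c1=4.
Step 13. [r7c5∈{1,4,5}] in row 7, 4 fits only at r7c5, so r7c5=4.
Step 14. [r7c1∈{1,5}] row 7 places 1 nowhere but r7c1 ⇒ r7c1=1.
Step 15. [r9c1∈{5}] r9c1's peers cover all but 5, so r9c1=5.
Step 16. [r3c7∈{4}] only 4 remains possible at r3c7 ⇒ r3c7=4.
Step 17. [r2c9∈{6}] nothing but 6 survives at r2c9. So r2c9=6.
Step 18. [r9c5∈{1}] r9c5 is down to just 1, so r9c5=1.
Step 19. [r9c4∈{8}] only 8 remains possible at r9c4. So r9c4=8.
Step 20. [r9c7∈{2,6}] across row 9, 6 lands solely at r9c7, so r9c7=6.
Step 21. [r4c7∈{3}] r4c7 has the single candidate 3. So r4c7=3.
Step 22. [r4c6∈{8}] nothing but 8 survives at r4c6. So r4c6=8.
Step 23. [r9c8∈{2}] r9c8 is down to just 2, so r9c8=2.
Step 24. [r7c4∈{5}] r7c4 has the single candidate 5 ⇒ r7c4=5.
Step 25. [r4c3∈{4}] r4c3 is down to just 4, so r4c3=4.
Step 26. [r2c7∈{1}] r2c7 has the single candidate 1. So r2c7=1.
Step 27. [r5c6∈{1}] nothing but 1 survives at r5c6, so r5c6=1.
Step 28. [r3c3∈{3}] nothing but 3 survives at r3c3. So r3c3=3.
Step 29. [r3c1∈{7}] nothing but 7 survives at r3c1, so r3c1=7.
Step 30. [r9c6∈{9}] r9c6's peers cover all but 9 ⇒ r9c6=9.
Step 31. [r3c5∈{5}] only 5 remains possible at r3c5 ⇒ r3c5=5.
Step 32. [r9c9∈{4}] r9c9's peers cover all but 4, so r9c9=4.
Step 33. [r7c8∈{7}] r7c8 is down to just 7. So r7c8=7.
Step 34. [r5c5∈{2}] nothing but 2 survives at r5c5 ⇒ r5c5=2.
Step 35. [r7c2∈{6}] nothing but 6 survives at r7c2 ⇒ r7c2=6.
Step 36. [r4c2∈{5}] r4c2 is down to just 5 ⇒ r4c2=5.
Step 37. [r6c5∈{3}] r6c5's peers cover all but 3. So r6c5=3.
Step 38. [r7c3∈{8}] nothing but 8 survives at r7c3, so r7c3=8.
Step 39. [r6c4∈{6}] only 6 remains possible at r6c4 ⇒ r6c4=6.
Step 40. [r1c7∈{2}] r1c7 has the single candidate 2 ⇒ r1c7=2.
Step 41. [r2c8∈{5}] nothing but 5 survives at r2c8, so r2c8=5.
Step 42. [r3c9∈{8}] r3c9's peers cover all but 8. So r3c9=8.
Step 43. [r6c1∈{9}] r6c1 is down to just 9, so r6c1=9.
Step 44. [r6c7∈{7}] only 7 remains possible at r6c7, so r6c7=7.

Answer: 6 9 5 1 8 4 2 3 7 / 8 4 2 9 7 3 1 5 6 / 7 1 3 2 5 6 4 9 8 / 2 5 4 7 9 8 3 6 1 / 3 7 6 4 2 1 5 8 9 / 9 8 1 6 3 5 7 4 2 / 1 6 8 5 4 2 9 7 3 / 4 2 9 3 6 7 8 1 5 / 5 3 7 8 1 9 6 2 4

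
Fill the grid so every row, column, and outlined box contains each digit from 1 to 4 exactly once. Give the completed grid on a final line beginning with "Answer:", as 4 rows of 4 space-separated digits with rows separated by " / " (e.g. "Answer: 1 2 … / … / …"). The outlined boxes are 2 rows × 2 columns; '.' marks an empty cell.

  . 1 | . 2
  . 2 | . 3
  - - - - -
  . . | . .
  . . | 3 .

Step 1. [r2c1∈{4}] r2c1 is down to just 4, so r2c1=4.
Step 2. [r3c3∈{1,2,4}] in col 3, 2 fits only at r3c3 ⇒ r3c3=2.
Step 3. [r4c2∈{4}] r4c2 is down to just 4, so r4c2=4.
Step 4. [r4c4∈{1}] r4c4 has the single candidate 1 ⇒ r4c4=1.
Step 5. [r1c1∈{3}] r1c1 is down to just 3, so r1c1=3.
Step 6. [r3c4∈{4}] r3c4 is down to just 4, so r3c4=4.
Step 7. [r2c3∈{1}] r2c3 is down to just 1, so r2c3=1.
Step 8. [r3c1∈{1}] r3c1 is down to just 1. So r3c1=1.
Step 9. [r1c3∈{4}] r1c3 has the single candidate 4 ⇒ r1c3=4.
Step 10. [r3c2∈{3}] r3c2's peers cover all but 3, so r3c2=3.
Step 11. [r4c1∈{2}] only 2 remains possible at r4c1, so r4c1=2.

Answer: 3 1 4 2 / 4 2 1 3 / 1 3 2 4 / 2 4 3 1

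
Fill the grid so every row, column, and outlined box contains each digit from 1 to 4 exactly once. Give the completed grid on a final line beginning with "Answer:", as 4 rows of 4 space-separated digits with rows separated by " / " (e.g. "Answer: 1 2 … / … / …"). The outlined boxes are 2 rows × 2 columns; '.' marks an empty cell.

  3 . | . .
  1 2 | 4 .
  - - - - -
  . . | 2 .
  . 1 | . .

Step 1. [r3c4∈{1,3,4}] across row 3, 1 lands solely at r3c4. So r3c4=1.
Step 2. [r3c1∈{4}] r3c1 is down to just 4 ⇒ r3c1=4.
Step 3. [r2c4∈{3}] r2c4 is down to just 3, so r2c4=3.
Step 4. [r1c3∈{1}] r1c3 is down to just 1. So r1c3=1.
Step 5. [r4c4∈{4}] only 4 remains possible at r4c4, so r4c4=4.
Step 6. [r3c2∈{3}] nothing but 3 survives at r3c2. So r3c2=3.
Step 7. [r4c3∈{3}] nothing but 3 survives at r4c3, so r4c3=3.
Step 8. [r1c2∈{4}] r1c2 is down to just 4 ⇒ r1c2=4.
Step 9. [r1c4∈{2}] r1c4 has the single candidate 2. So r1c4=2.
Step 10. [r4c1∈{2}] only 2 remains possible at r4c1. So r4c1=2.

Answer: 3 4 1 2 / 1 2 4 3 / 4 3 2 1 / 2 1 3 4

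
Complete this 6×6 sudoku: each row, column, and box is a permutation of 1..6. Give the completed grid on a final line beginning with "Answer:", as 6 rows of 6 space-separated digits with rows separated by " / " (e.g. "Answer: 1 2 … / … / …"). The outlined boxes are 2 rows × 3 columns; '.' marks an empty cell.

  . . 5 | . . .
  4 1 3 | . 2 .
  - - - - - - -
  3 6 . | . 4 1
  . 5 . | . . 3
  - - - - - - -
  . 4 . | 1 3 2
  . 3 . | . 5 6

Step 1. [r1c1∈{2,6}] r1c1 is the only open cell in box 1 admitting 6, so r1c1=6.
Step 2. [r3c3∈{2}] only 2 remains possible at r3c3. So r3c3=2.
Step 3. [r6c3∈{1}] r6c3's peers cover all but 1, so r6c3=1.
Step 4. [r2c4∈{5,6}] r2c4 is the only open cell in row 2 admitting 6. So r2c4=6.
Step 5. [r1c4∈{3,4}] across row 1, 3 lands solely at r1c4 ⇒ r1c4=3.
Step 6. [r4c5∈{6}] nothing but 6 survives at r4c5 ⇒ r4c5=6.
Step 7. [r3c4∈{5}] only 5 remains possible at r3c4 ⇒ r3c4=5.
Step 8. [r5c3∈{6}] nothing but 6 survives at r5c3, so r5c3=6.
Step 9. [r4c1∈{1}] only 1 remains possible at r4c1 ⇒ r4c1=1.
Step 10. [r4c4∈{2}] nothing but 2 survives at r4c4, so r4c4=2.
Step 11. [r1c6∈{4}] nothing but 4 survives at r1c6. So r1c6=4.
Step 12. [r5c1∈{5}] only 5 remains possible at r5c1, so r5c1=5.
Step 13. [r4c3∈{4}] r4c3 is down to just 4. So r4c3=4.
Step 14. [r2c6∈{5}] nothing but 5 survives at r2c6, so r2c6=5.
Step 15. [r1c2∈{2}] nothing but 2 survives at r1c2. So r1c2=2.
Step 16. [r6c4∈{4}] nothing but 4 survives at r6c4 ⇒ r6c4=4.
Step 17. [r6c1∈{2}] r6c1 is down to just 2 ⇒ r6c1=2.
Step 18. [r1c5∈{1}] r1c5's peers cover all but 1. So r1c5=1.

Answer: 6 2 5 3 1 4 / 4 1 3 6 2 5 / 3 6 2 5 4 1 / 1 5 4 2 6 3 / 5 4 6 1 3 2 / 2 3 1 4 5 6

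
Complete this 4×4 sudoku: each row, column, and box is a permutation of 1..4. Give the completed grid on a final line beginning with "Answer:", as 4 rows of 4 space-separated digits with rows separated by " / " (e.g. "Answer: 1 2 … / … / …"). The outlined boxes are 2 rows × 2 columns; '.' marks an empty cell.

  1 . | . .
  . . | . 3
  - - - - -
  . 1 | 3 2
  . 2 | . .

Step 1. [r1c4∈{4}] r1c4 has the single candidate 4, so r1c4=4.
Step 2. [r2c1∈{2,4}] across col 1, 2 lands solely at r2c1, so r2c1=2.
Step 3. [r4c3∈{1,4}] across col 3, 4 lands solely at r4c3. So r4c3=4.
Step 4. [r2c2∈{4}] nothing but 4 survives at r2c2, so r2c2=4.
Step 5. [r1c3∈{2}] r1c3's peers cover all but 2 ⇒ r1c3=2.
Step 6. [r4c4∈{1}] r4c4 is down to just 1 ⇒ r4c4=1.
Step 7. [r4c1∈{3}] r4c1 is down to just 3, so r4c1=3.
Step 8. [r1c2∈{3}] r1c2 is down to just 3. So r1c2=3.
Step 9. [r3c1∈{4}] r3c1's peers cover all but 4, so r3c1=4.
Step 10. [r2c3∈{1}] r2c3 has the single candidate 1, so r2c3=1.

Answer: 1 3 2 4 / 2 4 1 3 / 4 1 3 2 / 3 2 4 1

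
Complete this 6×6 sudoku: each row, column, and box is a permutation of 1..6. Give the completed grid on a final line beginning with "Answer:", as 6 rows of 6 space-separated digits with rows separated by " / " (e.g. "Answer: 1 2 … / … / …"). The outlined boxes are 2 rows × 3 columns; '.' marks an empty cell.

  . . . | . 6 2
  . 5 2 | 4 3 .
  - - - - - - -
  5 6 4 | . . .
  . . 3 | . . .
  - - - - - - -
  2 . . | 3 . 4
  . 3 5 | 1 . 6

Step 1. [r4c1∈{1}] r4c1's peers cover all but 1, so r4c1=1.
Step 2. [r3c4∈{2}] r3c4 is down to just 2. So r3c4=2.
Step 3. [r4c6∈{5}] r4c6 is down to just 5, so r4c6=5.
Step 4. [r1c2∈{1,4}] 4 has one home in col 2: r1c2 ⇒ r1c2=4.
Step 5. [r3c6∈{1,3}] 3 has one home in row 3: r3c6, so r3c6=3.
Step 6. [r1c3∈{1}] r1c3's peers cover all but 1, so r1c3=1.
Step 7. [r4c4∈{6}] nothing but 6 survives at r4c4, so r4c4=6.
Step 8. [r1c4∈{5}] r1c4 has the single candidate 5. So r1c4=5.
Step 9. [r5c2∈{1}] nothing but 1 survives at r5c2 ⇒ r5c2=1.
Step 10. [r5c5∈{5}] nothing but 5 survives at r5c5. So r5c5=5.
Step 11. [r2c1∈{6}] r2c1 has the single candidate 6, so r2c1=6.
Step 12. [r2c6∈{1}] r2c6 has the single candidate 1, so r2c6=1.
Step 13. [r4c5∈{4}] r4c5 is down to just 4 ⇒ r4c5=4.
Step 14. [r6c1∈{4}] only 4 remains possible at r6c1 ⇒ r6c1=4.
Step 15. [r3c5∈{1}] nothing but 1 survives at r3c5. So r3c5=1.
Step 16. [r6c5∈{2}] r6c5 is down to just 2 ⇒ r6c5=2.
Step 17. [r1c1∈{3}] r1c1 is down to just 3 ⇒ r1c1=3.
Step 18. [r4c2∈{2}] r4c2's peers cover all but 2 ⇒ r4c2=2.
Step 19. [r5c3∈{6}] r5c3's peers cover all but 6 ⇒ r5c3=6.

Answer: 3 4 1 5 6 2 / 6 5 2 4 3 1 / 5 6 4 2 1 3 / 1 2 3 6 4 5 / 2 1 6 3 5 4 / 4 3 5 1 2 6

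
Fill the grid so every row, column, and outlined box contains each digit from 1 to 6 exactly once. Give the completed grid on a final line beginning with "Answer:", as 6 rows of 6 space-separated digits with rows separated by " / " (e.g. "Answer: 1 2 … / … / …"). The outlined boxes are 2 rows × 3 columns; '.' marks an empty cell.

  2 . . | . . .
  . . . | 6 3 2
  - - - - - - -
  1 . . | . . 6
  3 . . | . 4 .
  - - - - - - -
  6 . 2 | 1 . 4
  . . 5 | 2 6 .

Step 1. [r4c4∈{5}] nothing but 5 survives at r4c4. So r4c4=5.
Step 2. [r3c2∈{2,4,5}] 5 has one home in row 3: r3c2, so r3c2=5.
Step 3. [r1c5∈{1,5}] col 5 places 1 nowhere but r1c5. So r1c5=1.
Step 4. [r6c2∈{1,3,4}] across row 6, 1 lands solely at r6c2 ⇒ r6c2=1.
Step 5. [r2c2∈{4}] only 4 remains possible at r2c2. So r2c2=4.
Step 6. [r1c3∈{3,6}] in col 3, 3 fits only at r1c3, so r1c3=3.
Step 7. [r4c2∈{2,6}] across row 4, 2 lands solely at r4c2. So r4c2=2.
Step 8. [r5c5∈{5}] only 5 remains possible at r5c5 ⇒ r5c5=5.
Step 9. [r1c6∈{5}] r1c6 is down to just 5, so r1c6=5.
Step 10. [r3c3∈{4}] only 4 remains possible at r3c3 ⇒ r3c3=4.
Step 11. [r1c2∈{6}] nothing but 6 survives at r1c2 ⇒ r1c2=6.
Step 12. [r2c1∈{5}] nothing but 5 survives at r2c1 ⇒ r2c1=5.
Step 13. [r3c4∈{3}] r3c4 is down to just 3, so r3c4=3.
Step 14. [r6c1∈{4}] r6c1 has the single candidate 4, so r6c1=4.
Step 15. [r4c6∈{1}] nothing but 1 survives at r4c6, so r4c6=1.
Step 16. [r5c2∈{3}] r5c2 has the single candidate 3, so r5c2=3.
Step 17. [r3c5∈{2}] nothing but 2 survives at r3c5. So r3c5=2.
Step 18. [r4c3∈{6}] r4c3 is down to just 6. So r4c3=6.
Step 19. [r2c3∈{1}] r2c3 is down to just 1 ⇒ r2c3=1.
Step 20. [r1c4∈{4}] r1c4 has the single candidate 4 ⇒ r1c4=4.
Step 21. [r6c6∈{3}] r6c6 has the single candidate 3, so r6c6=3.

Answer: 2 6 3 4 1 5 / 5 4 1 6 3 2 / 1 5 4 3 2 6 / 3 2 6 5 4 1 / 6 3 2 1 5 4 / 4 1 5 2 6 3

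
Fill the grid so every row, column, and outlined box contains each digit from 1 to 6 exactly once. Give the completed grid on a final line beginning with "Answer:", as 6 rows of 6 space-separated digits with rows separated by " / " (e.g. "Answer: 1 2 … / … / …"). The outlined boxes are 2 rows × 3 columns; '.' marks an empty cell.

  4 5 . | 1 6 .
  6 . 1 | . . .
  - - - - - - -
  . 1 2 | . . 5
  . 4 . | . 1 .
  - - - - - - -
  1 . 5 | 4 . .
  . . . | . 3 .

Step 1. [r1c6∈{2,3}] row 1 places 2 nowhere but r1c6. So r1c6=2.
Step 2. [r4c3∈{3,6}] r4c3 is the only open cell in box 3 admitting 6 ⇒ r4c3=6.
Step 3. [r4c6∈{3}] r4c6 has the single candidate 3 ⇒ r4c6=3.
Step 4. [r5c6∈{6}] r5c6 has the single candidate 6, so r5c6=6.
Step 5. [r6c1∈{2}] only 2 remains possible at r6c1, so r6c1=2.
Step 6. [r2c4∈{3,5}] 3 has one home in col 4: r2c4 ⇒ r2c4=3.
Step 7. [r2c6∈{4}] only 4 remains possible at r2c6 ⇒ r2c6=4.
Step 8. [r2c5∈{5}] r2c5 has the single candidate 5 ⇒ r2c5=5.
Step 9. [r2c2∈{2}] r2c2 is down to just 2 ⇒ r2c2=2.
Step 10. [r6c2∈{6}] r6c2 is down to just 6 ⇒ r6c2=6.
Step 11. [r3c4∈{6}] r3c4 has the single candidate 6. So r3c4=6.
Step 12. [r1c3∈{3}] only 3 remains possible at r1c3 ⇒ r1c3=3.
Step 13. [r5c2∈{3}] nothing but 3 survives at r5c2, so r5c2=3.
Step 14. [r3c5∈{4}] r3c5 is down to just 4. So r3c5=4.
Step 15. [r4c4∈{2}] r4c4's peers cover all but 2 ⇒ r4c4=2.
Step 16. [r6c6∈{1}] only 1 remains possible at r6c6, so r6c6=1.
Step 17. [r6c3∈{4}] r6c3 has the single candidate 4 ⇒ r6c3=4.
Step 18. [r6c4∈{5}] r6c4 has the single candidate 5, so r6c4=5.
Step 19. [r4c1∈{5}] r4c1 is down to just 5, so r4c1=5.
Step 20. [r5c5∈{2}] r5c5 is down to just 2 ⇒ r5c5=2.
Step 21. [r3c1∈{3}] r3c1's peers cover all but 3 ⇒ r3c1=3.

Answer: 4 5 3 1 6 2 / 6 2 1 3 5 4 / 3 1 2 6 4 5 / 5 4 6 2 1 3 / 1 3 5 4 2 6 / 2 6 4 5 3 1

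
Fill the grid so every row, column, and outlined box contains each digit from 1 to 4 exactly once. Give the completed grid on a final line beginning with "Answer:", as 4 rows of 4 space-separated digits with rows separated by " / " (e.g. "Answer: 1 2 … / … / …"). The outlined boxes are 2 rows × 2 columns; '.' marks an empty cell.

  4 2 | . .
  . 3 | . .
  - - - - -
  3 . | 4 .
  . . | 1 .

Step 1. [r2c4∈{1,2,4}] across row 2, 4 lands solely at r2c4, so r2c4=4.
Step 2. [r4c4∈{2,3}] row 4 places 3 nowhere but r4c4. So r4c4=3.
Step 3. [r1c4∈{1}] only 1 remains possible at r1c4. So r1c4=1.
Step 4. [r3c2∈{1}] r3c2 has the single candidate 1, so r3c2=1.
Step 5. [r1c3∈{3}] r1c3 has the single candidate 3 ⇒ r1c3=3.
Step 6. [r3c4∈{2}] r3c4 has the single candidate 2. So r3c4=2.
Step 7. [r4c1∈{2}] r4c1's peers cover all but 2. So r4c1=2.
Step 8. [r4c2∈{4}] nothing but 4 survives at r4c2, so r4c2=4.
Step 9. [r2c3∈{2}] only 2 remains possible at r2c3. So r2c3=2.
Step 10. [r2c1∈{1}] r2c1's peers cover all but 1. So r2c1=1.

Answer: 4 2 3 1 / 1 3 2 4 / 3 1 4 2 / 2 4 1 3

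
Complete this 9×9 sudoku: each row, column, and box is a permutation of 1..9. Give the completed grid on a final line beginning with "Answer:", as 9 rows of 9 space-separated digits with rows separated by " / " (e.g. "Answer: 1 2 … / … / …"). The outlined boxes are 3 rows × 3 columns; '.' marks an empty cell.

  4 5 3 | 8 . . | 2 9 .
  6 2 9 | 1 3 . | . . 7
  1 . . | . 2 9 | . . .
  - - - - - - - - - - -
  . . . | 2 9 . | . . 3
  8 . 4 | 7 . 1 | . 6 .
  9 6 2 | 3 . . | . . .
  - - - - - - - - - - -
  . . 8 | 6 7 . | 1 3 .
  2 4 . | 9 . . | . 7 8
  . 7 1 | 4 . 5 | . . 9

Step 1. [r6c5∈{4,5,8}] in col 5, 4 fits only at r6c5, so r6c5=4.
Step 2. [r3c7∈{3,4,5,6,8}] across row 3, 3 lands solely at r3c7. So r3c7=3.
Step 3. [r7c9∈{2,4,5}] row 7 places 4 nowhere but r7c9 ⇒ r7c9=4.
Step 4. [r8c7∈{5,6}] r8c7 is the only open cell in box 9 admitting 5 ⇒ r8c7=5.
Step 5. [r2c8∈{4,5,8}] 5 has one home in row 2: r2c8, so r2c8=5.
Step 6. [r2c7∈{4,8}] in row 2, 8 fits only at r2c7. So r2c7=8.
Step 7. [r4c1∈{5,7}] col 1 places 7 nowhere but r4c1. So r4c1=7.
Step 8. [r1c9∈{1,6}] 1 has one home in row 1: r1c9 ⇒ r1c9=1.
Step 9. [r6c8∈{1,8}] in row 6, 1 fits only at r6c8, so r6c8=1.
Step 10. [r4c6∈{6,8}] 6 has one home in row 4: r4c6 ⇒ r4c6=6.
Step 11. [r3c8∈{4}] r3c8's peers cover all but 4, so r3c8=4.
Step 12. [r5c9∈{2,5}] in row 5, 2 fits only at r5c9, so r5c9=2.
Step 13. [r9c1∈{3}] only 3 remains possible at r9c1 ⇒ r9c1=3.
Step 14. [r4c3∈{5}] only 5 remains possible at r4c3 ⇒ r4c3=5.
Step 15. [r5c7∈{9}] only 9 remains possible at r5c7. So r5c7=9.
Step 16. [r3c3∈{7}] r3c3 is down to just 7, so r3c3=7.
Step 17. [r9c7∈{6}] r9c7 has the single candidate 6. So r9c7=6.
Step 18. [r4c8∈{8}] r4c8 has the single candidate 8, so r4c8=8.
Step 19. [r3c4∈{5}] nothing but 5 survives at r3c4, so r3c4=5.
Step 20. [r7c2∈{9}] r7c2 is down to just 9 ⇒ r7c2=9.
Step 21. [r8c5∈{1}] only 1 remains possible at r8c5. So r8c5=1.
Step 22. [r9c5∈{8}] r9c5's peers cover all but 8. So r9c5=8.
Step 23. [r3c2∈{8}] r3c2 is down to just 8, so r3c2=8.
Step 24. [r6c6∈{8}] only 8 remains possible at r6c6 ⇒ r6c6=8.
Step 25. [r6c7∈{7}] r6c7 is down to just 7 ⇒ r6c7=7.
Step 26. [r1c6∈{7}] r1c6 has the single candidate 7. So r1c6=7.
Step 27. [r9c8∈{2}] nothing but 2 survives at r9c8 ⇒ r9c8=2.
Step 28. [r1c5∈{6}] only 6 remains possible at r1c5 ⇒ r1c5=6.
Step 29. [r3c9∈{6}] r3c9's peers cover all but 6 ⇒ r3c9=6.
Step 30. [r7c1∈{5}] r7c1 is down to just 5 ⇒ r7c1=5.
Step 31. [r5c2∈{3}] r5c2 has the single candidate 3 ⇒ r5c2=3.
Step 32. [r5c5∈{5}] only 5 remains possible at r5c5, so r5c5=5.
Step 33. [r8c3∈{6}] r8c3 has the single candidate 6 ⇒ r8c3=6.
Step 34. [r8c6∈{3}] nothing but 3 survives at r8c6 ⇒ r8c6=3.
Step 35. [r6c9∈{5}] only 5 remains possible at r6c9, so r6c9=5.
Step 36. [r4c2∈{1}] r4c2 is down to just 1. So r4c2=1.
Step 37. [r4c7∈{4}] nothing but 4 survives at r4c7. So r4c7=4.
Step 38. [r2c6∈{4}] r2c6 has the single candidate 4 ⇒ r2c6=4.
Step 39. [r7c6∈{2}] r7c6 is down to just 2. So r7c6=2.

Answer: 4 5 3 8 6 7 2 9 1 / 6 2 9 1 3 4 8 5 7 / 1 8 7 5 2 9 3 4 6 / 7 1 5 2 9 6 4 8 3 / 8 3 4 7 5 1 9 6 2 / 9 6 2 3 4 8 7 1 5 / 5 9 8 6 7 2 1 3 4 / 2 4 6 9 1 3 5 7 8 / 3 7 1 4 8 5 6 2 9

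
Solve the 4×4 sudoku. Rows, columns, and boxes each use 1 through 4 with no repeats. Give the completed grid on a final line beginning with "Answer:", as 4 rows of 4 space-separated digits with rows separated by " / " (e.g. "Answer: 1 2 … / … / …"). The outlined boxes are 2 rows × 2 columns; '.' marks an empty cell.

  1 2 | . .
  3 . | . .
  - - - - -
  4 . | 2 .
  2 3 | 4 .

Step 1. [r1c4∈{3,4}] row 1 places 4 nowhere but r1c4. So r1c4=4.
Step 2. [r4c4∈{1}] r4c4 is down to just 1, so r4c4=1.
Step 3. [r2c4∈{2}] r2c4's peers cover all but 2, so r2c4=2.
Step 4. [r2c2∈{4}] r2c2 is down to just 4. So r2c2=4.
Step 5. [r1c3∈{3}] nothing but 3 survives at r1c3. So r1c3=3.
Step 6. [r3c4∈{3}] r3c4 is down to just 3 ⇒ r3c4=3.
Step 7. [r2c3∈{1}] only 1 remains possible at r2c3, so r2c3=1.
Step 8. [r3c2∈{1}] only 1 remains possible at r3c2, so r3c2=1.

Answer: 1 2 3 4 / 3 4 1 2 / 4 1 2 3 / 2 3 4 1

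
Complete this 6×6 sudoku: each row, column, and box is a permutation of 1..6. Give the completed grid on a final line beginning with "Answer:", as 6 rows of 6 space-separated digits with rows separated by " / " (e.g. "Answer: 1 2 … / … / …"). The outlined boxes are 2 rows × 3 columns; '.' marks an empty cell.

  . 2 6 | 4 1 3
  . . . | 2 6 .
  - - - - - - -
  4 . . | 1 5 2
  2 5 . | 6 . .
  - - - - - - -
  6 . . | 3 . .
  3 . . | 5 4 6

Step 1. [r5c3∈{1,2,4,5}] across row 5, 5 lands solely at r5c3 ⇒ r5c3=5.
Step 2. [r6c2∈{1}] r6c2 has the single candidate 1, so r6c2=1.
Step 3. [r3c3∈{3}] only 3 remains possible at r3c3 ⇒ r3c3=3.
Step 4. [r2c3∈{1,4}] across col 3, 4 lands solely at r2c3, so r2c3=4.
Step 5. [r1c1∈{5}] r1c1's peers cover all but 5 ⇒ r1c1=5.
Step 6. [r4c6∈{4}] r4c6 is down to just 4 ⇒ r4c6=4.
Step 7. [r6c3∈{2}] r6c3 has the single candidate 2 ⇒ r6c3=2.
Step 8. [r2c2∈{3}] only 3 remains possible at r2c2, so r2c2=3.
Step 9. [r4c3∈{1}] r4c3's peers cover all but 1. So r4c3=1.
Step 10. [r4c5∈{3}] r4c5 has the single candidate 3 ⇒ r4c5=3.
Step 11. [r5c5∈{2}] nothing but 2 survives at r5c5, so r5c5=2.
Step 12. [r2c1∈{1}] r2c1's peers cover all but 1. So r2c1=1.
Step 13. [r2c6∈{5}] r2c6's peers cover all but 5. So r2c6=5.
Step 14. [r5c2∈{4}] only 4 remains possible at r5c2 ⇒ r5c2=4.
Step 15. [r5c6∈{1}] r5c6 has the single candidate 1. So r5c6=1.
Step 16. [r3c2∈{6}] only 6 remains possible at r3c2, so r3c2=6.

Answer: 5 2 6 4 1 3 / 1 3 4 2 6 5 / 4 6 3 1 5 2 / 2 5 1 6 3 4 / 6 4 5 3 2 1 / 3 1 2 5 4 6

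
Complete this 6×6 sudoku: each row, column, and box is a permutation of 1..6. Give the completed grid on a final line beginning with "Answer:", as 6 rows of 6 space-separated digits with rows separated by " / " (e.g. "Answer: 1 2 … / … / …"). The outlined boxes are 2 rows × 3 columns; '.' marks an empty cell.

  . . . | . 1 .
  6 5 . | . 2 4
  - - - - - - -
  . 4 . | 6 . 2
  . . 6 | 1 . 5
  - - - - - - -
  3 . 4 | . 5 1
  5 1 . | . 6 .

Step 1. [r2c4∈{3}] r2c4 is down to just 3, so r2c4=3.
Step 2. [r6c3∈{2}] r6c3 has the single candidate 2, so r6c3=2.
Step 3. [r4c1∈{2}] r4c1 is down to just 2. So r4c1=2.
Step 4. [r4c2∈{3}] r4c2 is down to just 3, so r4c2=3.
Step 5. [r3c1∈{1}] r3c1 has the single candidate 1 ⇒ r3c1=1.
Step 6. [r1c3∈{3}] only 3 remains possible at r1c3, so r1c3=3.
Step 7. [r1c2∈{2}] r1c2 is down to just 2 ⇒ r1c2=2.
Step 8. [r1c4∈{5}] r1c4 has the single candidate 5. So r1c4=5.
Step 9. [r2c3∈{1}] r2c3 has the single candidate 1, so r2c3=1.
Step 10. [r6c4∈{4}] r6c4 has the single candidate 4. So r6c4=4.
Step 11. [r6c6∈{3}] r6c6 has the single candidate 3 ⇒ r6c6=3.
Step 12. [r3c5∈{3}] r3c5's peers cover all but 3. So r3c5=3.
Step 13. [r4c5∈{4}] r4c5 is down to just 4. So r4c5=4.
Step 14. [r3c3∈{5}] r3c3 has the single candidate 5. So r3c3=5.
Step 15. [r1c6∈{6}] r1c6 is down to just 6. So r1c6=6.
Step 16. [r1c1∈{4}] r1c1 has the single candidate 4, so r1c1=4.
Step 17. [r5c2∈{6}] r5c2 is down to just 6, so r5c2=6.
Step 18. [r5c4∈{2}] only 2 remains possible at r5c4, so r5c4=2.

Answer: 4 2 3 5 1 6 / 6 5 1 3 2 4 / 1 4 5 6 3 2 / 2 3 6 1 4 5 / 3 6 4 2 5 1 / 5 1 2 4 6 3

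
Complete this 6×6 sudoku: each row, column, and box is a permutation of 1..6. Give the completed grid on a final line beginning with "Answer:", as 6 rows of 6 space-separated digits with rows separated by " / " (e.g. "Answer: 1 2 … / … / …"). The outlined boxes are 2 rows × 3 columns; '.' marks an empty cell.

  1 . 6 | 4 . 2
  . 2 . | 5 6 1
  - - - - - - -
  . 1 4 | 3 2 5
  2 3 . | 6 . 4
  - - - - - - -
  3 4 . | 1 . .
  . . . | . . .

Step 1. [r6c1∈{5,6}] r6c1 is the only open cell in col 1 admitting 5, so r6c1=5.
Step 2. [r6c6∈{3,6}] across col 6, 3 lands solely at r6c6. So r6c6=3.
Step 3. [r5c3∈{2}] nothing but 2 survives at r5c3 ⇒ r5c3=2.
Step 4. [r3c1∈{6}] nothing but 6 survives at r3c1 ⇒ r3c1=6.
Step 5. [r4c3∈{5}] nothing but 5 survives at r4c3 ⇒ r4c3=5.
Step 6. [r5c6∈{6}] r5c6 has the single candidate 6 ⇒ r5c6=6.
Step 7. [r6c4∈{2}] r6c4's peers cover all but 2. So r6c4=2.
Step 8. [r5c5∈{5}] only 5 remains possible at r5c5 ⇒ r5c5=5.
Step 9. [r6c2∈{6}] r6c2 is down to just 6 ⇒ r6c2=6.
Step 10. [r6c5∈{4}] r6c5's peers cover all but 4, so r6c5=4.
Step 11. [r2c3∈{3}] r2c3 has the single candidate 3. So r2c3=3.
Step 12. [r1c2∈{5}] only 5 remains possible at r1c2. So r1c2=5.
Step 13. [r2c1∈{4}] r2c1 has the single candidate 4, so r2c1=4.
Step 14. [r4c5∈{1}] nothing but 1 survives at r4c5 ⇒ r4c5=1.
Step 15. [r6c3∈{1}] r6c3's peers cover all but 1. So r6c3=1.
Step 16. [r1c5∈{3}] r1c5 has the single candidate 3. So r1c5=3.

Answer: 1 5 6 4 3 2 / 4 2 3 5 6 1 / 6 1 4 3 2 5 / 2 3 5 6 1 4 / 3 4 2 1 5 6 / 5 6 1 2 4 3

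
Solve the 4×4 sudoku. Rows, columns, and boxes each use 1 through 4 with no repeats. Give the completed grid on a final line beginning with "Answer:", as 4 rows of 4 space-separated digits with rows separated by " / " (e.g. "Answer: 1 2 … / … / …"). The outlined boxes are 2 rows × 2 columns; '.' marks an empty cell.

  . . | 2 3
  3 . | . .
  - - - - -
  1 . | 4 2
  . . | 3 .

Step 1. [r2c2∈{1,2,4}] 2 has one home in row 2: r2c2, so r2c2=2.
Step 2. [r4c2∈{4}] nothing but 4 survives at r4c2 ⇒ r4c2=4.
Step 3. [r2c3∈{1}] nothing but 1 survives at r2c3. So r2c3=1.
Step 4. [r1c2∈{1}] r1c2's peers cover all but 1. So r1c2=1.
Step 5. [r4c4∈{1}] only 1 remains possible at r4c4, so r4c4=1.
Step 6. [r1c1∈{4}] r1c1's peers cover all but 4, so r1c1=4.
Step 7. [r2c4∈{4}] r2c4 has the single candidate 4 ⇒ r2c4=4.
Step 8. [r4c1∈{2}] r4c1 is down to just 2, so r4c1=2.
Step 9. [r3c2∈{3}] r3c2 is down to just 3. So r3c2=3.

Answer: 4 1 2 3 / 3 2 1 4 / 1 3 4 2 / 2 4 3 1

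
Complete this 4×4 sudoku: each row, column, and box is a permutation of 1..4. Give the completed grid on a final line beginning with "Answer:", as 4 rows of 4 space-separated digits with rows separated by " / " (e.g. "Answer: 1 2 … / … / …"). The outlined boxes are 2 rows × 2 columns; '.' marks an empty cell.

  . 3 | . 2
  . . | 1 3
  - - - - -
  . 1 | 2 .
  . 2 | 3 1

Step 1. [r4c1∈{4}] nothing but 4 survives at r4c1, so r4c1=4.
Step 2. [r2c1∈{2}] only 2 remains possible at r2c1, so r2c1=2.
Step 3. [r2c2∈{4}] r2c2 has the single candidate 4 ⇒ r2c2=4.
Step 4. [r1c3∈{4}] r1c3 has the single candidate 4, so r1c3=4.
Step 5. [r3c4∈{4}] only 4 remains possible at r3c4, so r3c4=4.
Step 6. [r3c1∈{3}] nothing but 3 survives at r3c1, so r3c1=3.
Step 7. [r1c1∈{1}] only 1 remains possible at r1c1 ⇒ r1c1=1.

Answer: 1 3 4 2 / 2 4 1 3 / 3 1 2 4 / 4 2 3 1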